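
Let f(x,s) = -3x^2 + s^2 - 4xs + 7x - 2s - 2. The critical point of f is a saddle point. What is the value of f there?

-75/28

∂f/∂x = -6x - 4s + 7 = 0 and ∂f/∂s = -4x + 2s - 2 = 0, so (x, s) = (3/14, 10/7).
The Hessian has f_{xx} = -6, f_{ss} = 2, f_{xs} = -4, giving D = -28 < 0, so the point is a saddle point.
f(3/14, 10/7) = -75/28.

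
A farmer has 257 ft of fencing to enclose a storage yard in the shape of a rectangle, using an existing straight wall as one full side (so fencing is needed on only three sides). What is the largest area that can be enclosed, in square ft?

Let the sides perpendicular to the wall have length x and the parallel side y, so 2x + y = 257 and the area is A = xy = x(257 − 2x).
A'(x) = 257 − 4x = 0 gives x = 257/4, and A''(x) = −4 < 0 confirms a maximum.
Then y = 257 − 2·257/4 = 257/2 and A = 66049/8.

66049/8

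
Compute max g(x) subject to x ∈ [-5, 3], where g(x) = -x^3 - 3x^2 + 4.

The derivative is -3x^2 - 6x, which vanishes at x = -2 and x = 0.
Compare values at every candidate in [-5, 3]: g(-5) = 54, g(-2) = 0, g(0) = 4, g(3) = -50.
The maximum over the interval is 54, attained at x = -5.

54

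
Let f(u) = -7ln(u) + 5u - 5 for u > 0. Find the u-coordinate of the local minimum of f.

f'(u) = -7/u + 5 = 0 gives u = 7/5.
f''(u) = 7/u², which is positive for u > 0, so this is a local minimum.
f(7/5) = -7·ln(7/5) + 7 - 5 ≈ -0.3553.

7/5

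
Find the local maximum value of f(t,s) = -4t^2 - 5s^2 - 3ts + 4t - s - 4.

-188/71

∂f/∂t = -8t - 3s + 4 = 0 and ∂f/∂s = -3t - 10s - 1 = 0, so (t, s) = (43/71, -20/71).
The Hessian has f_{tt} = -8, f_{ss} = -10, f_{ts} = -3, giving D = 71 > 0 with f_{tt} < 0, so the point is a local maximum.
f(43/71, -20/71) = -188/71.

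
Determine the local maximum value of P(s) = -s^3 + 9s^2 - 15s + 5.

P'(s) = -3s^2 + 18s - 15. Setting P'(s) = 0 gives s ∈ {1, 5}.
P''(s) = -6s + 18. P''(1) = 12 > 0 ⇒ local minimum; P''(5) = -12 < 0 ⇒ local maximum.
The local maximum is P(5) = 30.

30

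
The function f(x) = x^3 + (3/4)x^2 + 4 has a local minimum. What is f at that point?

f'(x) = 3x^2 + (3/2)x = 0 at x = -1/2, 0.
Second-derivative test with f''(x) = 6x + 3/2: f''(-1/2) = -3/2 < 0 ⇒ local maximum; f''(0) = 3/2 > 0 ⇒ local minimum.
The local minimum is f(0) = 4.

4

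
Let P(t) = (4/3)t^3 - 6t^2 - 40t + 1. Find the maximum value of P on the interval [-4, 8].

P'(t) = 4t^2 - 12t - 40, which vanishes at t = -2 and t = 5.
Evaluating at the critical points and endpoints: P(-4) = -61/3,  P(-2) = 139/3,  P(5) = -547/3,  P(8) = -61/3.
So the maximum is P(-2) = 139/3.

139/3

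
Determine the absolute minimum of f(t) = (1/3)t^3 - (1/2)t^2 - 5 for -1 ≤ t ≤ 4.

Differentiating, f'(t) = t^2 - t; which vanishes at t = 0 and t = 1.
Candidates: f(-1) = -35/6, f(0) = -5, f(1) = -31/6, f(4) = 25/3.
The minimum over the interval is -35/6, attained at t = -1.

-35/6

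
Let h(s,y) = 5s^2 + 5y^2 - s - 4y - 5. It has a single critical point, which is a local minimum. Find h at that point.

∂h/∂s = 10s - 1 = 0 and ∂h/∂y = 10y - 4 = 0, so (s, y) = (1/10, 2/5).
The Hessian has h_{ss} = 10, h_{yy} = 10, h_{sy} = 0, giving D = 100 > 0 with h_{ss} > 0, so the point is a local minimum.
h(1/10, 2/5) = -117/20.

-117/20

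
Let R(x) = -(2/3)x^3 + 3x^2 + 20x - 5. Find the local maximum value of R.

260/3

R'(x) = -2x^2 + 6x + 20. Setting R'(x) = 0 gives x ∈ {-2, 5}.
Since R''(x) = -4x + 6, we get R''(-2) = 14 > 0 ⇒ local minimum; R''(5) = -14 < 0 ⇒ local maximum.
Thus R has its local maximum at x = 5, with value 260/3.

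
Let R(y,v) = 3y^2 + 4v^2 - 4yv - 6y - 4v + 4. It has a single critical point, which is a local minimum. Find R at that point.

-5

∂R/∂y = 6y - 4v - 6 = 0 and ∂R/∂v = -4y + 8v - 4 = 0, so (y, v) = (2, 3/2).
The Hessian has R_{yy} = 6, R_{vv} = 8, R_{yv} = -4, giving D = 32 > 0 with R_{yy} > 0, so the point is a local minimum.
R(2, 3/2) = -5.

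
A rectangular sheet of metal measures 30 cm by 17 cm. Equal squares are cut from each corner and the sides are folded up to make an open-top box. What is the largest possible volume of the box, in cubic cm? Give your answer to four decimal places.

With cut size x, the volume is V(x) = x(30 − 2x)(17 − 2x) for 0 < x < 8.5.
V'(x) = 12x^2 − 188x + 510. Setting V'(x) = 0 gives x ≈ 3.4904 (the root in (0, 8.5)).
V''(x) = 24x − 188 is negative there, so this is the maximum; V ≈ 805.0048.

805.0048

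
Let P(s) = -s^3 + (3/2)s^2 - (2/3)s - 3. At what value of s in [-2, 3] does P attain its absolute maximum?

P'(s) = -3s^2 + 3s - 2/3, which vanishes at s = 1/3 and s = 2/3.
Evaluating at the critical points and endpoints: P(-2) = 37/3; P(1/3) = -167/54; P(2/3) = -83/27; P(3) = -37/2.
The maximum over the interval is 37/3, attained at s = -2.

-2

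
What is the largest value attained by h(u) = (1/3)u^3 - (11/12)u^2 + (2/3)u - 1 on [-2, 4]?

Differentiating, h'(u) = u^2 - (11/6)u + 2/3; which vanishes at u = 1/2 and u = 4/3.
Compare values at every candidate in [-2, 4]: h(-2) = -26/3; h(1/2) = -41/48; h(4/3) = -77/81; h(4) = 25/3.
So the maximum is h(4) = 25/3.

25/3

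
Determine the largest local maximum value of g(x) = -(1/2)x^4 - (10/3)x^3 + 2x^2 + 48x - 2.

202/3

Critical points: g'(x) = -2x^3 - 10x^2 + 4x + 48 vanishes at x = -4, -3, 2.
Second-derivative test with g''(x) = -6x^2 - 20x + 4: g''(-4) = -12 < 0 ⇒ local maximum; g''(-3) = 10 > 0 ⇒ local minimum; g''(2) = -60 < 0 ⇒ local maximum.
The largest local maximum is g(2) = 202/3.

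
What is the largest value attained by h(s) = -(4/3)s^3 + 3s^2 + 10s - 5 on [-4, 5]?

265/3

h'(s) = -4s^2 + 6s + 10, which vanishes at s = -1 and s = 5/2.
Compare values at every candidate in [-4, 5]: h(-4) = 265/3, h(-1) = -32/3, h(5/2) = 215/12, h(5) = -140/3.
Hence the absolute maximum is 265/3 at s = -4.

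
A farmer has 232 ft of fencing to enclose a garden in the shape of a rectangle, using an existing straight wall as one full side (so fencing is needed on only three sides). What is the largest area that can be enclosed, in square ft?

6728

Let the sides perpendicular to the wall have length x and the parallel side y, so 2x + y = 232 and the area is A = xy = x(232 − 2x).
A'(x) = 232 − 4x = 0 gives x = 58, and A''(x) = −4 < 0 confirms a maximum.
Then y = 232 − 2·58 = 116 and A = 6728.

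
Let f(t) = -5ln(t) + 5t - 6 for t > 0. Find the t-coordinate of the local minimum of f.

1

f'(t) = -5/t + 5 = 0 gives t = 1.
f''(t) = 5/t², which is positive for t > 0, so this is a local minimum.
f(1) = -5·ln(1) + 5 - 6 ≈ -1.0000.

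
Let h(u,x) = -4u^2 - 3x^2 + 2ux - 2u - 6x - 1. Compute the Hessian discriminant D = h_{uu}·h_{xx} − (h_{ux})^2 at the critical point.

44

∂h/∂u = -8u + 2x - 2 = 0 and ∂h/∂x = 2u - 6x - 6 = 0, so (u, x) = (-6/11, -13/11).
The Hessian has h_{uu} = -8, h_{xx} = -6, h_{ux} = 2, giving D = 44 > 0 with h_{uu} < 0, so the point is a local maximum.
D = (-8)·(-6) − (2)^2 = 44.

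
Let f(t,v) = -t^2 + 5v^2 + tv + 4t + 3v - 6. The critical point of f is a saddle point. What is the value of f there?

∂f/∂t = -2t + v + 4 = 0 and ∂f/∂v = t + 10v + 3 = 0, so (t, v) = (37/21, -10/21).
The Hessian has f_{tt} = -2, f_{vv} = 10, f_{tv} = 1, giving D = -21 < 0, so the point is a saddle point.
f(37/21, -10/21) = -67/21.

-67/21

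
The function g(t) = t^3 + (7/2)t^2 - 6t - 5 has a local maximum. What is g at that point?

35/2

g'(t) = 3t^2 + 7t - 6 = 0 at t = -3, 2/3.
Since g''(t) = 6t + 7, we get g''(-3) = -11 < 0 ⇒ local maximum; g''(2/3) = 11 > 0 ⇒ local minimum.
Thus g has its local maximum at t = -3, with value 35/2.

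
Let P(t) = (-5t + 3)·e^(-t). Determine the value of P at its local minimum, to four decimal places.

Differentiating with the product rule gives P'(t) = (5t - 8)·e^(-t). Since e^(-t) > 0, the only critical point is t = 8/5.
P''(8/5) has the same sign as 5 > 0, so this is a local minimum.
P(8/5) = (-5)·e^(-8/5) ≈ -1.0095.

-1.0095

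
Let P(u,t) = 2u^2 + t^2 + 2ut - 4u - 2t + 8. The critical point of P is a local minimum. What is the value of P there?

∂P/∂u = 4u + 2t - 4 = 0 and ∂P/∂t = 2u + 2t - 2 = 0, so (u, t) = (1, 0).
The Hessian has P_{uu} = 4, P_{tt} = 2, P_{ut} = 2, giving D = 4 > 0 with P_{uu} > 0, so the point is a local minimum.
P(1, 0) = 6.

6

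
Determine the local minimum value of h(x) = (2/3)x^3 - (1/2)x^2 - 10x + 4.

-329/24

Critical points: h'(x) = 2x^2 - x - 10 vanishes at x = -2, 5/2.
Second-derivative test with h''(x) = 4x - 1: h''(-2) = -9 < 0 ⇒ local maximum; h''(5/2) = 9 > 0 ⇒ local minimum.
Thus h has its local minimum at x = 5/2, with value -329/24.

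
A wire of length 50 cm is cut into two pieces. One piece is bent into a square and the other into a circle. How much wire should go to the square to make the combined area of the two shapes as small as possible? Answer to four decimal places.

Let x be the length used for the square. Square side x/4; circle radius (50−x)/(2π).
A(x) = (x/4)² + π·((50−x)/(2π))² = x²/16 + (50−x)²/(4π) for 0 ≤ x ≤ 50. A'(x) = x/8 − (50−x)/(2π) = 0 gives x = 4·50/(π+4) ≈ 28.0050.
A'' = 1/8 + 1/(2π) > 0, so this gives the minimum combined area; x ≈ 28.0050 cm to the square.

28.0050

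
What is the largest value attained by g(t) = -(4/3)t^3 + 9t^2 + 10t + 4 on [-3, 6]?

337/3

Differentiating, g'(t) = -4t^2 + 18t + 10; which vanishes at t = -1/2 and t = 5.
Candidates: g(-3) = 91; g(-1/2) = 17/12; g(5) = 337/3; g(6) = 100.
So the maximum is g(5) = 337/3.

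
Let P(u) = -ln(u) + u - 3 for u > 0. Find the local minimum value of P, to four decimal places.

-2.0000

P'(u) = -1/u + 1 = 0 gives u = 1.
P''(u) = 1/u², which is positive for u > 0, so this is a local minimum.
P(1) = -1·ln(1) + 1 - 3 ≈ -2.0000.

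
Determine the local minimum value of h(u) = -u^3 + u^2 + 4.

Critical points: h'(u) = -3u^2 + 2u vanishes at u = 0, 2/3.
Second-derivative test with h''(u) = -6u + 2: h''(0) = 2 > 0 ⇒ local minimum; h''(2/3) = -2 < 0 ⇒ local maximum.
The local minimum is h(0) = 4.

4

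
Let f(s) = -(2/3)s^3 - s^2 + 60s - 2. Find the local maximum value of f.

Critical points: f'(s) = -2s^2 - 2s + 60 vanishes at s = -6, 5.
f''(s) = -4s - 2. f''(-6) = 22 > 0 ⇒ local minimum; f''(5) = -22 < 0 ⇒ local maximum.
So the local maximum value is f(5) = 569/3.

569/3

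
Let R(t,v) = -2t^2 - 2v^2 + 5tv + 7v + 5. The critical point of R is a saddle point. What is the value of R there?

-53/9

∂R/∂t = -4t + 5v = 0 and ∂R/∂v = 5t - 4v + 7 = 0, so (t, v) = (-35/9, -28/9).
The Hessian has R_{tt} = -4, R_{vv} = -4, R_{tv} = 5, giving D = -9 < 0, so the point is a saddle point.
R(-35/9, -28/9) = -53/9.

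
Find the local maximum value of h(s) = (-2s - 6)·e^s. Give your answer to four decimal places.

0.0366

h'(s) = (-2)·e^s + (-2s - 6)·1·e^s = (-2s - 8)·e^s. Since e^s > 0, the only critical point is s = -4.
h''(-4) has the same sign as -2 < 0, so this is a local maximum.
h(-4) = (2)·e^(-4) ≈ 0.0366.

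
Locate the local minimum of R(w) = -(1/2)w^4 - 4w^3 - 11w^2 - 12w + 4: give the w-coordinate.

R'(w) = -2w^3 - 12w^2 - 22w - 12 = 0 at w = -3, -2, -1.
Since R''(w) = -6w^2 - 24w - 22, we get R''(-3) = -4 < 0 ⇒ local maximum; R''(-2) = 2 > 0 ⇒ local minimum; R''(-1) = -4 < 0 ⇒ local maximum.
The local minimum is R(-2) = 8.

-2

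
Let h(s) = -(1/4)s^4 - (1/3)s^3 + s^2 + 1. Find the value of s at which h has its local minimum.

0

h'(s) = -s^3 - s^2 + 2s = 0 at s = -2, 0, 1.
Second-derivative test with h''(s) = -3s^2 - 2s + 2: h''(-2) = -6 < 0 ⇒ local maximum; h''(0) = 2 > 0 ⇒ local minimum; h''(1) = -3 < 0 ⇒ local maximum.
So the local minimum value is h(0) = 1.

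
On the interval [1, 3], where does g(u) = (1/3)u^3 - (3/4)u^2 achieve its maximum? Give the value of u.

3

The derivative is u^2 - (3/2)u, whose only zero in [1, 3] is u = 3/2.
Candidates: g(1) = -5/12, g(3/2) = -9/16, g(3) = 9/4.
The maximum over the interval is 9/4, attained at u = 3.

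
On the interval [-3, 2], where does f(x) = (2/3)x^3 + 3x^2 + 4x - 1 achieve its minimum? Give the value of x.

-3

f'(x) = 2x^2 + 6x + 4, which vanishes at x = -2 and x = -1.
Candidates: f(-3) = -4, f(-2) = -7/3, f(-1) = -8/3, f(2) = 73/3.
The minimum over the interval is -4, attained at x = -3.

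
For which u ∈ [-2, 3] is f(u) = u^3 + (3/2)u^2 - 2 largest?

Differentiating, f'(u) = 3u^2 + 3u; which vanishes at u = -1 and u = 0.
Candidates: f(-2) = -4, f(-1) = -3/2, f(0) = -2, f(3) = 77/2.
Hence the absolute maximum is 77/2 at u = 3.

3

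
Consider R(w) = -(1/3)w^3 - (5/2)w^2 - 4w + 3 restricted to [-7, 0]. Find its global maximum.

The derivative is -w^2 - 5w - 4, which vanishes at w = -4 and w = -1.
Evaluating at the critical points and endpoints: R(-7) = 137/6; R(-4) = 1/3; R(-1) = 29/6; R(0) = 3.
So the maximum is R(-7) = 137/6.

137/6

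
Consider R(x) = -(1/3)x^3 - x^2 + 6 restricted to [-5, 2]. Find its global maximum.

68/3

R'(x) = -x^2 - 2x, which vanishes at x = -2 and x = 0.
Candidates: R(-5) = 68/3; R(-2) = 14/3; R(0) = 6; R(2) = -2/3.
The maximum over the interval is 68/3, attained at x = -5.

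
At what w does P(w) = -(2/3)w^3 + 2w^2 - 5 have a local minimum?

P'(w) = -2w^2 + 4w = 0 at w = 0, 2.
P''(w) = -4w + 4. P''(0) = 4 > 0 ⇒ local minimum; P''(2) = -4 < 0 ⇒ local maximum.
So the local minimum value is P(0) = -5.

0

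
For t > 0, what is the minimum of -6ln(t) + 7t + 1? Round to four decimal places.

f'(t) = -6/t + 7 = 0 gives t = 6/7.
f''(t) = 6/t², which is positive for t > 0, so this is a local minimum.
f(6/7) = -6·ln(6/7) + 6 + 1 ≈ 7.9249.

7.9249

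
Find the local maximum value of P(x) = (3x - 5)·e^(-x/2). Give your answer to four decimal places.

By the product rule, P'(x) = (-(3/2)x + 11/2)·e^(-x/2). Since e^(-x/2) > 0, the only critical point is x = 11/3.
P''(11/3) has the same sign as -3/2 < 0, so this is a local maximum.
P(11/3) = (6)·e^(-11/6) ≈ 0.9593.

0.9593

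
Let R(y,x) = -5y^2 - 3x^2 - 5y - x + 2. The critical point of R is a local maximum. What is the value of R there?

10/3

∂R/∂y = -10y - 5 = 0 and ∂R/∂x = -6x - 1 = 0, so (y, x) = (-1/2, -1/6).
The Hessian has R_{yy} = -10, R_{xx} = -6, R_{yx} = 0, giving D = 60 > 0 with R_{yy} < 0, so the point is a local maximum.
R(-1/2, -1/6) = 10/3.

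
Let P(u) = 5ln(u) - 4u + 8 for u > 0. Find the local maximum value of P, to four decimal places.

P'(u) = 5/u − 4 = 0 gives u = 5/4.
P''(u) = -5/u², which is negative for u > 0, so this is a local maximum.
P(5/4) = 5·ln(5/4) - 5 + 8 ≈ 4.1157.

4.1157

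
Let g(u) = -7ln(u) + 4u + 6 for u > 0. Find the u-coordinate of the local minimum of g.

7/4

g'(u) = -7/u + 4 = 0 gives u = 7/4.
g''(u) = 7/u², which is positive for u > 0, so this is a local minimum.
g(7/4) = -7·ln(7/4) + 7 + 6 ≈ 9.0827.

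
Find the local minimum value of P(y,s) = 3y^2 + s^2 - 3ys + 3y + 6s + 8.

∂P/∂y = 6y - 3s + 3 = 0 and ∂P/∂s = -3y + 2s + 6 = 0, so (y, s) = (-8, -15).
The Hessian has P_{yy} = 6, P_{ss} = 2, P_{ys} = -3, giving D = 3 > 0 with P_{yy} > 0, so the point is a local minimum.
P(-8, -15) = -49.

-49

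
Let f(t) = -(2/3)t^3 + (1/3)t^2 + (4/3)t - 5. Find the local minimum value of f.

-449/81

f'(t) = -2t^2 + (2/3)t + 4/3. Setting f'(t) = 0 gives t ∈ {-2/3, 1}.
Since f''(t) = -4t + 2/3, we get f''(-2/3) = 10/3 > 0 ⇒ local minimum; f''(1) = -10/3 < 0 ⇒ local maximum.
So the local minimum value is f(-2/3) = -449/81.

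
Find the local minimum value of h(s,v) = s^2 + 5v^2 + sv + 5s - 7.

-258/19

∂h/∂s = 2s + v + 5 = 0 and ∂h/∂v = s + 10v = 0, so (s, v) = (-50/19, 5/19).
The Hessian has h_{ss} = 2, h_{vv} = 10, h_{sv} = 1, giving D = 19 > 0 with h_{ss} > 0, so the point is a local minimum.
h(-50/19, 5/19) = -258/19.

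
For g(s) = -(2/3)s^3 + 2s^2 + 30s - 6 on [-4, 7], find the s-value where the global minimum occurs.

-3

Differentiating, g'(s) = -2s^2 + 4s + 30; which vanishes at s = -3 and s = 5.
Candidates: g(-4) = -154/3; g(-3) = -60; g(5) = 332/3; g(7) = 220/3.
So the minimum is g(-3) = -60.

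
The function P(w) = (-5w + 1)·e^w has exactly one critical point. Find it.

By the product rule, P'(w) = (-5w - 4)·e^w. Since e^w > 0, the only critical point is w = -4/5.
P''(-4/5) has the same sign as -5 < 0, so this is a local maximum.
P(-4/5) = (5)·e^(-4/5) ≈ 2.2466.

-4/5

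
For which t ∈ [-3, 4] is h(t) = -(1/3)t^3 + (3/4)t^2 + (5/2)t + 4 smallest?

h'(t) = -t^2 + (3/2)t + 5/2, which vanishes at t = -1 and t = 5/2.
Candidates: h(-3) = 49/4; h(-1) = 31/12; h(5/2) = 467/48; h(4) = 14/3.
Hence the absolute minimum is 31/12 at t = -1.

-1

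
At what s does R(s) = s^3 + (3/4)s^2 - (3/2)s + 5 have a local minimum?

R'(s) = 3s^2 + (3/2)s - 3/2 = 0 at s = -1, 1/2.
R''(s) = 6s + 3/2. R''(-1) = -9/2 < 0 ⇒ local maximum; R''(1/2) = 9/2 > 0 ⇒ local minimum.
So the local minimum value is R(1/2) = 73/16.

1/2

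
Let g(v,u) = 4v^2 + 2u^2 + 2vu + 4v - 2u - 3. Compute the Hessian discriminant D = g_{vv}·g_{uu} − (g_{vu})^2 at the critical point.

∂g/∂v = 8v + 2u + 4 = 0 and ∂g/∂u = 2v + 4u - 2 = 0, so (v, u) = (-5/7, 6/7).
The Hessian has g_{vv} = 8, g_{uu} = 4, g_{vu} = 2, giving D = 28 > 0 with g_{vv} > 0, so the point is a local minimum.
D = (8)·(4) − (2)^2 = 28.

28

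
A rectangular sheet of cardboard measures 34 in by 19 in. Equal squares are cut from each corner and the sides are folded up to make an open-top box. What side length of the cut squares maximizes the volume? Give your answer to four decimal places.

With cut size x, the volume is V(x) = x(34 − 2x)(19 − 2x) for 0 < x < 9.5.
V'(x) = 12x^2 − 212x + 646. Setting V'(x) = 0 gives x ≈ 3.9145 (the root in (0, 9.5)).
V''(x) = 24x − 212 is negative there, so this is the maximum; V ≈ 1144.4285.

3.9145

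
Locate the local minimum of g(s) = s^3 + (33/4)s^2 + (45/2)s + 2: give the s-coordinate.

g'(s) = 3s^2 + (33/2)s + 45/2 = 0 at s = -3, -5/2.
Since g''(s) = 6s + 33/2, we get g''(-3) = -3/2 < 0 ⇒ local maximum; g''(-5/2) = 3/2 > 0 ⇒ local minimum.
So the local minimum value is g(-5/2) = -293/16.

-5/2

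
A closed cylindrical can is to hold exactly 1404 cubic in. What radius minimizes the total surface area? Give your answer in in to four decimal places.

With radius r and height h, πr²h = 1404 so h = 1404/(πr²), and S(r) = 2πr² + 2πrh = 2πr² + 2·1404/r.
S'(r) = 4πr − 2·1404/r² = 0 ⇒ r³ = 1404/(2π), so r ≈ 6.0682 and h = 2r ≈ 12.1365.
S''(r) = 4π + 4·1404/r³ > 0, so this is the minimum; S ≈ 694.1062.

6.0682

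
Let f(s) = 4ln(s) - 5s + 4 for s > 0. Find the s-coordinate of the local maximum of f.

f'(s) = 4/s − 5 = 0 gives s = 4/5.
f''(s) = -4/s², which is negative for s > 0, so this is a local maximum.
f(4/5) = 4·ln(4/5) - 4 + 4 ≈ -0.8926.

4/5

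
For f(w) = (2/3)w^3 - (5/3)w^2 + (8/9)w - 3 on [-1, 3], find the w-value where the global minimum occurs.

-1

The derivative is 2w^2 - (10/3)w + 8/9, which vanishes at w = 1/3 and w = 4/3.
Evaluating at the critical points and endpoints: f(-1) = -56/9, f(1/3) = -232/81, f(4/3) = -259/81, f(3) = 8/3.
So the minimum is f(-1) = -56/9.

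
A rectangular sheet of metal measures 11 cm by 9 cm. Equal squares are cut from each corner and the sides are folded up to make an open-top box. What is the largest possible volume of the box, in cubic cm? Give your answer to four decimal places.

With cut size x, the volume is V(x) = x(11 − 2x)(9 − 2x) for 0 < x < 4.5.
V'(x) = 12x^2 − 80x + 99. Setting V'(x) = 0 gives x ≈ 1.6419 (the root in (0, 4.5)).
V''(x) = 24x − 80 is negative there, so this is the maximum; V ≈ 72.4198.

72.4198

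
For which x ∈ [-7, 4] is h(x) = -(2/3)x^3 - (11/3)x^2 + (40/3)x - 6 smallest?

-5

Differentiating, h'(x) = -2x^2 - (22/3)x + 40/3; which vanishes at x = -5 and x = 4/3.
Candidates: h(-7) = -151/3; h(-5) = -81; h(4/3) = 298/81; h(4) = -54.
So the minimum is h(-5) = -81.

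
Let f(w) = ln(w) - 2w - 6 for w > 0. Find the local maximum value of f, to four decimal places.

f'(w) = 1/w − 2 = 0 gives w = 1/2.
f''(w) = -1/w², which is negative for w > 0, so this is a local maximum.
f(1/2) = 1·ln(1/2) - 1 - 6 ≈ -7.6931.

-7.6931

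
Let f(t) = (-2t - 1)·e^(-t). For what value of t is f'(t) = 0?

1/2

By the product rule, f'(t) = (2t - 1)·e^(-t). Since e^(-t) > 0, the only critical point is t = 1/2.
f''(1/2) has the same sign as 2 > 0, so this is a local minimum.
f(1/2) = (-2)·e^(-1/2) ≈ -1.2131.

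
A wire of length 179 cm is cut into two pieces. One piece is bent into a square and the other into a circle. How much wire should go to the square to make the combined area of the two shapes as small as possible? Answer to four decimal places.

Let x be the length used for the square. Square side x/4; circle radius (179−x)/(2π).
A(x) = (x/4)² + π·((179−x)/(2π))² = x²/16 + (179−x)²/(4π) for 0 ≤ x ≤ 179. A'(x) = x/8 − (179−x)/(2π) = 0 gives x = 4·179/(π+4) ≈ 100.2577.
A'' = 1/8 + 1/(2π) > 0, so this gives the minimum combined area; x ≈ 100.2577 cm to the square.

100.2577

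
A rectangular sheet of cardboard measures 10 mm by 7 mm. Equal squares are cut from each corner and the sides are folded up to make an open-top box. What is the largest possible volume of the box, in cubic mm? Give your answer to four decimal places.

With cut size x, the volume is V(x) = x(10 − 2x)(7 − 2x) for 0 < x < 3.5.
V'(x) = 12x^2 − 68x + 70. Setting V'(x) = 0 gives x ≈ 1.3520 (the root in (0, 3.5)).
V''(x) = 24x − 68 is negative there, so this is the maximum; V ≈ 42.3766.

42.3766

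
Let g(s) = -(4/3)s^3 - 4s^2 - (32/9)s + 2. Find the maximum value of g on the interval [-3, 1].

38/3

The derivative is -4s^2 - 8s - 32/9, which vanishes at s = -4/3 and s = -2/3.
Compare values at every candidate in [-3, 1]: g(-3) = 38/3; g(-4/3) = 226/81; g(-2/3) = 242/81; g(1) = -62/9.
Hence the absolute maximum is 38/3 at s = -3.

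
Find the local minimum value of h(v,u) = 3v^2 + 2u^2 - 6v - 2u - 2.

∂h/∂v = 6v - 6 = 0 and ∂h/∂u = 4u - 2 = 0, so (v, u) = (1, 1/2).
The Hessian has h_{vv} = 6, h_{uu} = 4, h_{vu} = 0, giving D = 24 > 0 with h_{vv} > 0, so the point is a local minimum.
h(1, 1/2) = -11/2.

-11/2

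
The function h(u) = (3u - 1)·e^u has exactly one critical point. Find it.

-2/3

h'(u) = 3·e^u + (3u - 1)·1·e^u = (3u + 2)·e^u. Since e^u > 0, the only critical point is u = -2/3.
h''(-2/3) has the same sign as 3 > 0, so this is a local minimum.
h(-2/3) = (-3)·e^(-2/3) ≈ -1.5403.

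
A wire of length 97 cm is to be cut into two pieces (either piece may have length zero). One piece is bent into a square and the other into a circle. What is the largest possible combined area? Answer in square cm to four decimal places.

Let x be the length used for the square. Square side x/4; circle radius (97−x)/(2π).
A(x) = (x/4)² + π·((97−x)/(2π))² = x²/16 + (97−x)²/(4π) for 0 ≤ x ≤ 97. A'(x) = x/8 − (97−x)/(2π) = 0 gives x = 4·97/(π+4) ≈ 54.3296.
A'' > 0, so the interior critical point is a minimum; the maximum is at an endpoint. A(0) = 748.7444 and A(97) = 588.0625, so the largest area is 748.7444.

748.7444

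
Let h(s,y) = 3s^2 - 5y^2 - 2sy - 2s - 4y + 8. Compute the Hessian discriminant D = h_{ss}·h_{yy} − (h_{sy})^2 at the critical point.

∂h/∂s = 6s - 2y - 2 = 0 and ∂h/∂y = -2s - 10y - 4 = 0, so (s, y) = (3/16, -7/16).
The Hessian has h_{ss} = 6, h_{yy} = -10, h_{sy} = -2, giving D = -64 < 0, so the point is a saddle point.
D = (6)·(-10) − (-2)^2 = -64.

-64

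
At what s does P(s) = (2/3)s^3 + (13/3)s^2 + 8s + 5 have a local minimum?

Critical points: P'(s) = 2s^2 + (26/3)s + 8 vanishes at s = -3, -4/3.
P''(s) = 4s + 26/3. P''(-3) = -10/3 < 0 ⇒ local maximum; P''(-4/3) = 10/3 > 0 ⇒ local minimum.
So the local minimum value is P(-4/3) = 37/81.

-4/3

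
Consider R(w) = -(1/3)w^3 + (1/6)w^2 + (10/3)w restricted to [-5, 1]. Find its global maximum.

175/6

The derivative is -w^2 + (1/3)w + 10/3, whose only zero in [-5, 1] is w = -5/3.
Evaluating at the critical points and endpoints: R(-5) = 175/6, R(-5/3) = -575/162, R(1) = 19/6.
So the maximum is R(-5) = 175/6.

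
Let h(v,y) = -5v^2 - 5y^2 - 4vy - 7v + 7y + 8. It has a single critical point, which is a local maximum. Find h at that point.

97/6

∂h/∂v = -10v - 4y - 7 = 0 and ∂h/∂y = -4v - 10y + 7 = 0, so (v, y) = (-7/6, 7/6).
The Hessian has h_{vv} = -10, h_{yy} = -10, h_{vy} = -4, giving D = 84 > 0 with h_{vv} < 0, so the point is a local maximum.
h(-7/6, 7/6) = 97/6.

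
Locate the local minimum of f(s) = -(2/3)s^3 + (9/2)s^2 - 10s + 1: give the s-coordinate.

2

f'(s) = -2s^2 + 9s - 10. Setting f'(s) = 0 gives s ∈ {2, 5/2}.
Second-derivative test with f''(s) = -4s + 9: f''(2) = 1 > 0 ⇒ local minimum; f''(5/2) = -1 < 0 ⇒ local maximum.
The local minimum is f(2) = -19/3.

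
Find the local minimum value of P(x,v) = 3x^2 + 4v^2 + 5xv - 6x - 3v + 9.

∂P/∂x = 6x + 5v - 6 = 0 and ∂P/∂v = 5x + 8v - 3 = 0, so (x, v) = (33/23, -12/23).
The Hessian has P_{xx} = 6, P_{vv} = 8, P_{xv} = 5, giving D = 23 > 0 with P_{xx} > 0, so the point is a local minimum.
P(33/23, -12/23) = 126/23.

126/23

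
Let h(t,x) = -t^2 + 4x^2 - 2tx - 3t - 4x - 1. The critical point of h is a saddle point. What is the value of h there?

6/5

∂h/∂t = -2t - 2x - 3 = 0 and ∂h/∂x = -2t + 8x - 4 = 0, so (t, x) = (-8/5, 1/10).
The Hessian has h_{tt} = -2, h_{xx} = 8, h_{tx} = -2, giving D = -20 < 0, so the point is a saddle point.
h(-8/5, 1/10) = 6/5.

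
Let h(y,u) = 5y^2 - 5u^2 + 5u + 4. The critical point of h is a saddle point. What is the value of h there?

∂h/∂y = 10y = 0 and ∂h/∂u = -10u + 5 = 0, so (y, u) = (0, 1/2).
The Hessian has h_{yy} = 10, h_{uu} = -10, h_{yu} = 0, giving D = -100 < 0, so the point is a saddle point.
h(0, 1/2) = 21/4.

21/4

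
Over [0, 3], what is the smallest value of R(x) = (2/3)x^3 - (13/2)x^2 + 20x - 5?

-5

The derivative is 2x^2 - 13x + 20, whose only zero in [0, 3] is x = 5/2.
Candidates: R(0) = -5, R(5/2) = 355/24, R(3) = 29/2.
So the minimum is R(0) = -5.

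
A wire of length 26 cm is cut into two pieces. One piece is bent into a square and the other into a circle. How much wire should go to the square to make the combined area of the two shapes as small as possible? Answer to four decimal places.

Let x be the length used for the square. Square side x/4; circle radius (26−x)/(2π).
A(x) = (x/4)² + π·((26−x)/(2π))² = x²/16 + (26−x)²/(4π) for 0 ≤ x ≤ 26. A'(x) = x/8 − (26−x)/(2π) = 0 gives x = 4·26/(π+4) ≈ 14.5626.
A'' = 1/8 + 1/(2π) > 0, so this gives the minimum combined area; x ≈ 14.5626 cm to the square.

14.5626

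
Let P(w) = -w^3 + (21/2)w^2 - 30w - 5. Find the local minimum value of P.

P'(w) = -3w^2 + 21w - 30. Setting P'(w) = 0 gives w ∈ {2, 5}.
P''(w) = -6w + 21. P''(2) = 9 > 0 ⇒ local minimum; P''(5) = -9 < 0 ⇒ local maximum.
So the local minimum value is P(2) = -31.

-31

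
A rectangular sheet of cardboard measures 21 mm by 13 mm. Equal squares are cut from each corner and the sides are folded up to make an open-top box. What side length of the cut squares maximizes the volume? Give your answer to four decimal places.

With cut size x, the volume is V(x) = x(21 − 2x)(13 − 2x) for 0 < x < 6.5.
V'(x) = 12x^2 − 136x + 273. Setting V'(x) = 0 gives x ≈ 2.6071 (the root in (0, 6.5)).
V''(x) = 24x − 136 is negative there, so this is the maximum; V ≈ 320.4258.

2.6071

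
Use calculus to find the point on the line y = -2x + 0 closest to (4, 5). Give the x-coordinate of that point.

-6/5

Minimize D(x)^2 = (x - 4)^2 + (-2x - 5)^2.
d/dx[D^2] = 2(x - 4) + 2·(-2)·(-2x - 5) = 0 ⇒ x = -6/5.
Then y = 12/5 and the distance is √(169/5) ≈ 5.8138.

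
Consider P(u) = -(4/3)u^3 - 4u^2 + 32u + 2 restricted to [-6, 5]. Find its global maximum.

The derivative is -4u^2 - 8u + 32, which vanishes at u = -4 and u = 2.
Candidates: P(-6) = -46, P(-4) = -314/3, P(2) = 118/3, P(5) = -314/3.
Hence the absolute maximum is 118/3 at u = 2.

118/3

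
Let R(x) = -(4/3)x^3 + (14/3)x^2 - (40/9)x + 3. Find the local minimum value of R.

Critical points: R'(x) = -4x^2 + (28/3)x - 40/9 vanishes at x = 2/3, 5/3.
Since R''(x) = -8x + 28/3, we get R''(2/3) = 4 > 0 ⇒ local minimum; R''(5/3) = -4 < 0 ⇒ local maximum.
The local minimum is R(2/3) = 139/81.

139/81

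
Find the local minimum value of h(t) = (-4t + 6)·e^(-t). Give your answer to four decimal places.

-0.3283

By the product rule, h'(t) = (4t - 10)·e^(-t). Since e^(-t) > 0, the only critical point is t = 5/2.
h''(5/2) has the same sign as 4 > 0, so this is a local minimum.
h(5/2) = (-4)·e^(-5/2) ≈ -0.3283.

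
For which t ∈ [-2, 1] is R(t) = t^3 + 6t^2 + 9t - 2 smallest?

R'(t) = 3t^2 + 12t + 9, whose only zero in [-2, 1] is t = -1.
Compare values at every candidate in [-2, 1]: R(-2) = -4,  R(-1) = -6,  R(1) = 14.
The minimum over the interval is -6, attained at t = -1.

-1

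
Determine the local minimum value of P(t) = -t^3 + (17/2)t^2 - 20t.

-775/54

Critical points: P'(t) = -3t^2 + 17t - 20 vanishes at t = 5/3, 4.
Second-derivative test with P''(t) = -6t + 17: P''(5/3) = 7 > 0 ⇒ local minimum; P''(4) = -7 < 0 ⇒ local maximum.
So the local minimum value is P(5/3) = -775/54.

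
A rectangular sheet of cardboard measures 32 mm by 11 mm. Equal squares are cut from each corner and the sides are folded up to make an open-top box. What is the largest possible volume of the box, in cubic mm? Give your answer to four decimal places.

405.0401

With cut size x, the volume is V(x) = x(32 − 2x)(11 − 2x) for 0 < x < 5.5.
V'(x) = 12x^2 − 172x + 352. Setting V'(x) = 0 gives x ≈ 2.4733 (the root in (0, 5.5)).
V''(x) = 24x − 172 is negative there, so this is the maximum; V ≈ 405.0401.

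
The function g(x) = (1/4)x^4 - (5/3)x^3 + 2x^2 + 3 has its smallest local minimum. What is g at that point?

-23/3

g'(x) = x^3 - 5x^2 + 4x. Setting g'(x) = 0 gives x ∈ {0, 1, 4}.
g''(x) = 3x^2 - 10x + 4. g''(0) = 4 > 0 ⇒ local minimum; g''(1) = -3 < 0 ⇒ local maximum; g''(4) = 12 > 0 ⇒ local minimum.
The smallest local minimum is g(4) = -23/3.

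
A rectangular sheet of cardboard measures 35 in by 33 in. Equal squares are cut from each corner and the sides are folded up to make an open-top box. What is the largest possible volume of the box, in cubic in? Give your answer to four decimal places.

With cut size x, the volume is V(x) = x(35 − 2x)(33 − 2x) for 0 < x < 16.5.
V'(x) = 12x^2 − 272x + 1155. Setting V'(x) = 0 gives x ≈ 5.6593 (the root in (0, 16.5)).
V''(x) = 24x − 272 is negative there, so this is the maximum; V ≈ 2905.7444.

2905.7444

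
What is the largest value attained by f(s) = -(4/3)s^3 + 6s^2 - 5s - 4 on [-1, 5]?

The derivative is -4s^2 + 12s - 5, which vanishes at s = 1/2 and s = 5/2.
Evaluating at the critical points and endpoints: f(-1) = 25/3; f(1/2) = -31/6; f(5/2) = 1/6; f(5) = -137/3.
The maximum over the interval is 25/3, attained at s = -1.

25/3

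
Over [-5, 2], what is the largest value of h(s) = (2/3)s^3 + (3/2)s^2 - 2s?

22/3

Differentiating, h'(s) = 2s^2 + 3s - 2; which vanishes at s = -2 and s = 1/2.
Candidates: h(-5) = -215/6; h(-2) = 14/3; h(1/2) = -13/24; h(2) = 22/3.
Hence the absolute maximum is 22/3 at s = 2.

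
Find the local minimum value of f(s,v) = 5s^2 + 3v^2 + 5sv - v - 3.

∂f/∂s = 10s + 5v = 0 and ∂f/∂v = 5s + 6v - 1 = 0, so (s, v) = (-1/7, 2/7).
The Hessian has f_{ss} = 10, f_{vv} = 6, f_{sv} = 5, giving D = 35 > 0 with f_{ss} > 0, so the point is a local minimum.
f(-1/7, 2/7) = -22/7.

-22/7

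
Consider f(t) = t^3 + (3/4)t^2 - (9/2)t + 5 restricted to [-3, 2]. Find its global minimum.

-7/4

Differentiating, f'(t) = 3t^2 + (3/2)t - 9/2; which vanishes at t = -3/2 and t = 1.
Compare values at every candidate in [-3, 2]: f(-3) = -7/4; f(-3/2) = 161/16; f(1) = 9/4; f(2) = 7.
So the minimum is f(-3) = -7/4.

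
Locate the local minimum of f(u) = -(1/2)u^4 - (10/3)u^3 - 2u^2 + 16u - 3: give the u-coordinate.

-2

f'(u) = -2u^3 - 10u^2 - 4u + 16 = 0 at u = -4, -2, 1.
f''(u) = -6u^2 - 20u - 4. f''(-4) = -20 < 0 ⇒ local maximum; f''(-2) = 12 > 0 ⇒ local minimum; f''(1) = -30 < 0 ⇒ local maximum.
So the local minimum value is f(-2) = -73/3.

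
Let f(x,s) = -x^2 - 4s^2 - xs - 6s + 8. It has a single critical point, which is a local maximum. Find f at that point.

52/5

∂f/∂x = -2x - s = 0 and ∂f/∂s = -x - 8s - 6 = 0, so (x, s) = (2/5, -4/5).
The Hessian has f_{xx} = -2, f_{ss} = -8, f_{xs} = -1, giving D = 15 > 0 with f_{xx} < 0, so the point is a local maximum.
f(2/5, -4/5) = 52/5.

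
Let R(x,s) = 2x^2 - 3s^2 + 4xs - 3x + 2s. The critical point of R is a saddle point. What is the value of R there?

1/8

∂R/∂x = 4x + 4s - 3 = 0 and ∂R/∂s = 4x - 6s + 2 = 0, so (x, s) = (1/4, 1/2).
The Hessian has R_{xx} = 4, R_{ss} = -6, R_{xs} = 4, giving D = -40 < 0, so the point is a saddle point.
R(1/4, 1/2) = 1/8.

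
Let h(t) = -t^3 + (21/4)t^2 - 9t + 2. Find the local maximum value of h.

h'(t) = -3t^2 + (21/2)t - 9 = 0 at t = 3/2, 2.
Second-derivative test with h''(t) = -6t + 21/2: h''(3/2) = 3/2 > 0 ⇒ local minimum; h''(2) = -3/2 < 0 ⇒ local maximum.
Thus h has its local maximum at t = 2, with value -3.

-3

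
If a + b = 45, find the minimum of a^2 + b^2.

2025/2

With a + b = 45, a^2 + b^2 = a^2 + (45 − a)^2.
The derivative 2a − 2(45 − a) = 4a − 90 vanishes at a = 45/2; second derivative 4 > 0, a minimum.
The minimum is 2·(45/2)^2 = 2025/2.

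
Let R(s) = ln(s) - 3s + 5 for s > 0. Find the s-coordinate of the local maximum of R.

R'(s) = 1/s − 3 = 0 gives s = 1/3.
R''(s) = -1/s², which is negative for s > 0, so this is a local maximum.
R(1/3) = 1·ln(1/3) - 1 + 5 ≈ 2.9014.

1/3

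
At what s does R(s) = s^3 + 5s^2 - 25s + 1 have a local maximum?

Critical points: R'(s) = 3s^2 + 10s - 25 vanishes at s = -5, 5/3.
Since R''(s) = 6s + 10, we get R''(-5) = -20 < 0 ⇒ local maximum; R''(5/3) = 20 > 0 ⇒ local minimum.
Thus R has its local maximum at s = -5, with value 126.

-5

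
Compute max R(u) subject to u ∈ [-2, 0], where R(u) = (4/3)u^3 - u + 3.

10/3

Differentiating, R'(u) = 4u^2 - 1; whose only zero in [-2, 0] is u = -1/2.
Candidates: R(-2) = -17/3; R(-1/2) = 10/3; R(0) = 3.
Hence the absolute maximum is 10/3 at u = -1/2.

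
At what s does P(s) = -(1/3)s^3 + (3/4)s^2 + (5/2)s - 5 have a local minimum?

-1

P'(s) = -s^2 + (3/2)s + 5/2. Setting P'(s) = 0 gives s ∈ {-1, 5/2}.
P''(s) = -2s + 3/2. P''(-1) = 7/2 > 0 ⇒ local minimum; P''(5/2) = -7/2 < 0 ⇒ local maximum.
The local minimum is P(-1) = -77/12.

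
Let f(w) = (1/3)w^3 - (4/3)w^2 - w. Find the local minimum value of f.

Critical points: f'(w) = w^2 - (8/3)w - 1 vanishes at w = -1/3, 3.
f''(w) = 2w - 8/3. f''(-1/3) = -10/3 < 0 ⇒ local maximum; f''(3) = 10/3 > 0 ⇒ local minimum.
The local minimum is f(3) = -6.

-6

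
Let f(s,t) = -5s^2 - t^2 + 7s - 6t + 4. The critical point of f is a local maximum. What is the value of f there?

309/20

∂f/∂s = -10s + 7 = 0 and ∂f/∂t = -2t - 6 = 0, so (s, t) = (7/10, -3).
The Hessian has f_{ss} = -10, f_{tt} = -2, f_{st} = 0, giving D = 20 > 0 with f_{ss} < 0, so the point is a local maximum.
f(7/10, -3) = 309/20.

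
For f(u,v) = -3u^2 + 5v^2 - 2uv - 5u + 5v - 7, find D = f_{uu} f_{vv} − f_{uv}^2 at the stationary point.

∂f/∂u = -6u - 2v - 5 = 0 and ∂f/∂v = -2u + 10v + 5 = 0, so (u, v) = (-5/8, -5/8).
The Hessian has f_{uu} = -6, f_{vv} = 10, f_{uv} = -2, giving D = -64 < 0, so the point is a saddle point.
D = (-6)·(10) − (-2)^2 = -64.

-64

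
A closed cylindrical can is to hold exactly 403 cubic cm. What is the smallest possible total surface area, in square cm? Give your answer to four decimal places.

With radius r and height h, πr²h = 403 so h = 403/(πr²), and S(r) = 2πr² + 2πrh = 2πr² + 2·403/r.
S'(r) = 4πr − 2·403/r² = 0 ⇒ r³ = 403/(2π), so r ≈ 4.0029 and h = 2r ≈ 8.0058.
S''(r) = 4π + 4·403/r³ > 0, so this is the minimum; S ≈ 302.0308.

302.0308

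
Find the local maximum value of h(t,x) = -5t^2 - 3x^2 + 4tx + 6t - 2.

5/11

∂h/∂t = -10t + 4x + 6 = 0 and ∂h/∂x = 4t - 6x = 0, so (t, x) = (9/11, 6/11).
The Hessian has h_{tt} = -10, h_{xx} = -6, h_{tx} = 4, giving D = 44 > 0 with h_{tt} < 0, so the point is a local maximum.
h(9/11, 6/11) = 5/11.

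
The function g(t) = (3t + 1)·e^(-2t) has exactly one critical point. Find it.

1/6

g'(t) = 3·e^(-2t) + (3t + 1)·(-2)·e^(-2t) = (-6t + 1)·e^(-2t). Since e^(-2t) > 0, the only critical point is t = 1/6.
g''(1/6) has the same sign as -6 < 0, so this is a local maximum.
g(1/6) = (3/2)·e^(-1/3) ≈ 1.0748.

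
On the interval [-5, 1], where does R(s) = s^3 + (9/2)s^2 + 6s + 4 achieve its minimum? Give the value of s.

The derivative is 3s^2 + 9s + 6, which vanishes at s = -2 and s = -1.
Evaluating at the critical points and endpoints: R(-5) = -77/2, R(-2) = 2, R(-1) = 3/2, R(1) = 31/2.
The minimum over the interval is -77/2, attained at s = -5.

-5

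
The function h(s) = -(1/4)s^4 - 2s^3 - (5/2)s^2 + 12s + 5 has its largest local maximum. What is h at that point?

49/4

h'(s) = -s^3 - 6s^2 - 5s + 12. Setting h'(s) = 0 gives s ∈ {-4, -3, 1}.
Since h''(s) = -3s^2 - 12s - 5, we get h''(-4) = -5 < 0 ⇒ local maximum; h''(-3) = 4 > 0 ⇒ local minimum; h''(1) = -20 < 0 ⇒ local maximum.
So the largest local maximum value is h(1) = 49/4.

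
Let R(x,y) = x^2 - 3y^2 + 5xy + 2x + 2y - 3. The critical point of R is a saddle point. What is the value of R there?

-139/37

∂R/∂x = 2x + 5y + 2 = 0 and ∂R/∂y = 5x - 6y + 2 = 0, so (x, y) = (-22/37, -6/37).
The Hessian has R_{xx} = 2, R_{yy} = -6, R_{xy} = 5, giving D = -37 < 0, so the point is a saddle point.
R(-22/37, -6/37) = -139/37.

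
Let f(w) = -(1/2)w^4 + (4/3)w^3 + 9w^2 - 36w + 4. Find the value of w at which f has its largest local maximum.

Critical points: f'(w) = -2w^3 + 4w^2 + 18w - 36 vanishes at w = -3, 2, 3.
f''(w) = -6w^2 + 8w + 18. f''(-3) = -60 < 0 ⇒ local maximum; f''(2) = 10 > 0 ⇒ local minimum; f''(3) = -12 < 0 ⇒ local maximum.
The largest local maximum is f(-3) = 233/2.

-3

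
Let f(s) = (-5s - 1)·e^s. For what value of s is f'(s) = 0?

f'(s) = (-5)·e^s + (-5s - 1)·1·e^s = (-5s - 6)·e^s. Since e^s > 0, the only critical point is s = -6/5.
f''(-6/5) has the same sign as -5 < 0, so this is a local maximum.
f(-6/5) = (5)·e^(-6/5) ≈ 1.5060.

-6/5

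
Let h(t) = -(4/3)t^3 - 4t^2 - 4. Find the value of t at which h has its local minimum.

-2

Critical points: h'(t) = -4t^2 - 8t vanishes at t = -2, 0.
Since h''(t) = -8t - 8, we get h''(-2) = 8 > 0 ⇒ local minimum; h''(0) = -8 < 0 ⇒ local maximum.
Thus h has its local minimum at t = -2, with value -28/3.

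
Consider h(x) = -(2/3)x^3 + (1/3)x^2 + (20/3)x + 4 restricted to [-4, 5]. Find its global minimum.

h'(x) = -2x^2 + (2/3)x + 20/3, which vanishes at x = -5/3 and x = 2.
Compare values at every candidate in [-4, 5]: h(-4) = 76/3,  h(-5/3) = -251/81,  h(2) = 40/3,  h(5) = -113/3.
So the minimum is h(5) = -113/3.

-113/3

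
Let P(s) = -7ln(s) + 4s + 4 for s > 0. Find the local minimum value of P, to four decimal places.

7.0827

P'(s) = -7/s + 4 = 0 gives s = 7/4.
P''(s) = 7/s², which is positive for s > 0, so this is a local minimum.
P(7/4) = -7·ln(7/4) + 7 + 4 ≈ 7.0827.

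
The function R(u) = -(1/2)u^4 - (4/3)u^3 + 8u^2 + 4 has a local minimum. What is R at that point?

R'(u) = -2u^3 - 4u^2 + 16u. Setting R'(u) = 0 gives u ∈ {-4, 0, 2}.
Second-derivative test with R''(u) = -6u^2 - 8u + 16: R''(-4) = -48 < 0 ⇒ local maximum; R''(0) = 16 > 0 ⇒ local minimum; R''(2) = -24 < 0 ⇒ local maximum.
Thus R has its local minimum at u = 0, with value 4.

4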